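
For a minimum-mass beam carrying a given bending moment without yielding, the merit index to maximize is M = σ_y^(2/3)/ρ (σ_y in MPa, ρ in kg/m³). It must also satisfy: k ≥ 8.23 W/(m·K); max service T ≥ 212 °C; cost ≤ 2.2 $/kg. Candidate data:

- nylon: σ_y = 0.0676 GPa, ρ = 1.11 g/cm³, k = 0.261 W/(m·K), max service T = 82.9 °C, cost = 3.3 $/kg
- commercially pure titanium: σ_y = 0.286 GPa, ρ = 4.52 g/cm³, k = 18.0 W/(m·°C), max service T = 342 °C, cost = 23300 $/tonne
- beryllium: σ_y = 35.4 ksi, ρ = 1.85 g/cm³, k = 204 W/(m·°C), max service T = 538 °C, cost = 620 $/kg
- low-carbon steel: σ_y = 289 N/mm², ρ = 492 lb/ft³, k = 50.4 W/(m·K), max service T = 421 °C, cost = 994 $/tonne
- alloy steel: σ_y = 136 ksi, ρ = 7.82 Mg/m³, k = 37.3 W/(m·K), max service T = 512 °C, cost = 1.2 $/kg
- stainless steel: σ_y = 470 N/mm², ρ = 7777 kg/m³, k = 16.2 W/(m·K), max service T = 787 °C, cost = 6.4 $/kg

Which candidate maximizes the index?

Screen on constraints: k ≥ 8.23 W/(m·K); max service T ≥ 212 °C; cost ≤ 2.2 $/kg. Survivors: low-carbon steel, alloy steel.
Normalizing units and computing the index:
  low-carbon steel: σ_y = 289.0 MPa, ρ = 7881 kg/m³
  alloy steel: σ_y = 937.7 MPa, ρ = 7820 kg/m³
  alloy steel: M = 12.3×10⁻³
  low-carbon steel: M = 5.55×10⁻³
Alloy steel has the largest M.

alloy steel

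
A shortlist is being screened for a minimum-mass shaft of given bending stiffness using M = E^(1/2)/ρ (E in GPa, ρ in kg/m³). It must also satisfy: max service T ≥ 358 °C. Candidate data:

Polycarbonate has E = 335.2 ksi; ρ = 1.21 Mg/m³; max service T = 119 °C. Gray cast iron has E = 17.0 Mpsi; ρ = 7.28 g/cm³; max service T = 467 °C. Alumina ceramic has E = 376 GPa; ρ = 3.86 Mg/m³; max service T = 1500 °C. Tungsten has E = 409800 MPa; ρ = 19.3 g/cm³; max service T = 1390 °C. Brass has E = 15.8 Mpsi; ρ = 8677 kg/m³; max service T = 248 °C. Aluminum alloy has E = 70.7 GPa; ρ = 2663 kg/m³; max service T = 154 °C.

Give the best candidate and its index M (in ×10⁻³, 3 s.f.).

Screen on constraints: max service T ≥ 358 °C. Survivors: gray cast iron, alumina ceramic, tungsten.
In SI units:
  gray cast iron: E = 117.2 GPa, ρ = 7280 kg/m³
  alumina ceramic: E = 376.0 GPa, ρ = 3860 kg/m³
  tungsten: E = 409.8 GPa, ρ = 19300 kg/m³
  alumina ceramic: M = 5.02×10⁻³
  gray cast iron: M = 1.49×10⁻³
  tungsten: M = 1.05×10⁻³
The maximum is for alumina ceramic.

alumina ceramic, M = 5.02×10⁻³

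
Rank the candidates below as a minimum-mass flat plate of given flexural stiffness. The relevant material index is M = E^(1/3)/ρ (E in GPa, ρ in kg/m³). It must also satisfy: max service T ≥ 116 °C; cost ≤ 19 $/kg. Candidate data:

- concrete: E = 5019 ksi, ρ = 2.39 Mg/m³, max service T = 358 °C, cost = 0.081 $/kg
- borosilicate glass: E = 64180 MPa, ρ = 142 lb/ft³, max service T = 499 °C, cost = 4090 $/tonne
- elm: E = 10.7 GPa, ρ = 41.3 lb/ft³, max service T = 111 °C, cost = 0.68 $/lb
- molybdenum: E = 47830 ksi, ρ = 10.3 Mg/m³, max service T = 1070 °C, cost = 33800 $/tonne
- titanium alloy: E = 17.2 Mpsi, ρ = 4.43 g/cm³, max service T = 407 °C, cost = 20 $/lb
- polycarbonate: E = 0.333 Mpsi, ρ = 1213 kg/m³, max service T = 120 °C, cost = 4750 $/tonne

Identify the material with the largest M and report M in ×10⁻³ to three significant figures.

borosilicate glass, M = 1.76×10⁻³

Screen on constraints: max service T ≥ 116 °C; cost ≤ 19 $/kg. Survivors: concrete, borosilicate glass, polycarbonate.
In SI units:
  concrete: E = 34.60 GPa, ρ = 2390 kg/m³
  borosilicate glass: E = 64.18 GPa, ρ = 2275 kg/m³
  polycarbonate: E = 2.296 GPa, ρ = 1213 kg/m³
  borosilicate glass: M = 1.76×10⁻³
  concrete: M = 1.36×10⁻³
  polycarbonate: M = 1.09×10⁻³
The maximum is for borosilicate glass.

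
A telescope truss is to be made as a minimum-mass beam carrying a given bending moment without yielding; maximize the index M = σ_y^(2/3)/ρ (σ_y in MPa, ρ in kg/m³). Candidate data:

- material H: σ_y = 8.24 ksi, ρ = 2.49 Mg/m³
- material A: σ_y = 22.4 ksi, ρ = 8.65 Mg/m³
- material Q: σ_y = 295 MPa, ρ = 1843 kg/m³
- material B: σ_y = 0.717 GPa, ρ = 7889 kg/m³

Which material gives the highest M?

Putting every candidate on a common basis:
  material H: σ_y = 56.81 MPa, ρ = 2490 kg/m³
  material A: σ_y = 154.4 MPa, ρ = 8650 kg/m³
  material Q: σ_y = 295.0 MPa, ρ = 1843 kg/m³
  material B: σ_y = 717.0 MPa, ρ = 7889 kg/m³
  material Q: M = 24.0×10⁻³
  material B: M = 10.2×10⁻³
  material H: M = 5.94×10⁻³
  material A: M = 3.33×10⁻³
The maximum is for material Q.

material Q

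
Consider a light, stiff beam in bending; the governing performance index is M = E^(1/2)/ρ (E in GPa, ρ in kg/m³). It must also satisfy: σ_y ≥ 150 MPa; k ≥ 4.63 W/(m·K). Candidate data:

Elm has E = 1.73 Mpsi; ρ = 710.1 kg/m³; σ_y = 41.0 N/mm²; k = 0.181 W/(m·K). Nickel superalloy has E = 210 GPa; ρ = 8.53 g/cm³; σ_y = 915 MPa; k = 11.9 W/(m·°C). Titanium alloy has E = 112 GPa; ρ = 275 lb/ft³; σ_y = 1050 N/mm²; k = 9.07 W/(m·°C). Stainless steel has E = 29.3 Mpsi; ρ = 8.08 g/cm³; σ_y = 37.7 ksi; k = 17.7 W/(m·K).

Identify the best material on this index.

Screen on constraints: σ_y ≥ 150 MPa; k ≥ 4.63 W/(m·K). Survivors: nickel superalloy, titanium alloy, stainless steel.
In SI units:
  nickel superalloy: E = 210.0 GPa, ρ = 8530 kg/m³
  titanium alloy: E = 112.0 GPa, ρ = 4405 kg/m³
  stainless steel: E = 202.0 GPa, ρ = 8080 kg/m³
  titanium alloy: M = 2.40×10⁻³
  stainless steel: M = 1.76×10⁻³
  nickel superalloy: M = 1.70×10⁻³
Highest index: titanium alloy.

titanium alloy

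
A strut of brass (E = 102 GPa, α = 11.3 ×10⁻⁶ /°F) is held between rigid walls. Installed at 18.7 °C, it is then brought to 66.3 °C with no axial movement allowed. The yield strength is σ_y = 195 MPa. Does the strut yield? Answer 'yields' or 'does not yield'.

does not yield

α = 11.3×10⁻⁶/°F × 9/5 = 20.3×10⁻⁶/K.
ΔT = 47.60 K. Constrained thermal stress σ = E·α·ΔT = 102.0×10³ MPa × 20.3×10⁻⁶ × 47.60 = 98.8 MPa (compressive).
Compare to σ_y = 195 MPa: σ < σ_y, so it does not yield.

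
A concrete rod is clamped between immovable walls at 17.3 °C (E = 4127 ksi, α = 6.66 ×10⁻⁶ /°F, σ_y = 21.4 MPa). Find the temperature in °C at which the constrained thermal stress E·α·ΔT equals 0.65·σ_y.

E = 4127 ksi = 28.45 GPa.
α = 6.66×10⁻⁶/°F × 9/5 = 12.0×10⁻⁶/K.
E·α·ΔT = 13.91 MPa ⇒ ΔT = 13.91 / (28.45×10³ × 12.0×10⁻⁶) = 40.78 K.
T = 17.3 + 40.78 = 58.08 °C.

58.1 °C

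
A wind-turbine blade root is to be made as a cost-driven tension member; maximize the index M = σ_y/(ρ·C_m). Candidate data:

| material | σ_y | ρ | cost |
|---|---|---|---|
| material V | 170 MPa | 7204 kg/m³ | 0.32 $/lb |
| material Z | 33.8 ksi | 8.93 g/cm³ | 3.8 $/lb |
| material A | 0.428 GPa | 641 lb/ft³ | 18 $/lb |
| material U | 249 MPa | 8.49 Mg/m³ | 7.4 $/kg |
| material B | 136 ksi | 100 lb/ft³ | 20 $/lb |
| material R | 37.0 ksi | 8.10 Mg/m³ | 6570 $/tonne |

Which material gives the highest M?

Putting every candidate on a common basis:
  material V: σ_y = 170.0 MPa, ρ = 7204 kg/m³, cost = 0.7055 $/kg
  material Z: σ_y = 233.0 MPa, ρ = 8930 kg/m³, cost = 8.377 $/kg
  material A: σ_y = 428.0 MPa, ρ = 10270 kg/m³, cost = 39.68 $/kg
  material U: σ_y = 249.0 MPa, ρ = 8490 kg/m³, cost = 7.400 $/kg
  material B: σ_y = 937.7 MPa, ρ = 1602 kg/m³, cost = 44.09 $/kg
  material R: σ_y = 255.1 MPa, ρ = 8100 kg/m³, cost = 6.570 $/kg
  material V: M = 33.5 kN·m per $
  material B: M = 13.3 kN·m per $
  material R: M = 4.79 kN·m per $
  material U: M = 3.96 kN·m per $
  material Z: M = 3.12 kN·m per $
  material A: M = 1.05 kN·m per $
Material V ranks first.

material V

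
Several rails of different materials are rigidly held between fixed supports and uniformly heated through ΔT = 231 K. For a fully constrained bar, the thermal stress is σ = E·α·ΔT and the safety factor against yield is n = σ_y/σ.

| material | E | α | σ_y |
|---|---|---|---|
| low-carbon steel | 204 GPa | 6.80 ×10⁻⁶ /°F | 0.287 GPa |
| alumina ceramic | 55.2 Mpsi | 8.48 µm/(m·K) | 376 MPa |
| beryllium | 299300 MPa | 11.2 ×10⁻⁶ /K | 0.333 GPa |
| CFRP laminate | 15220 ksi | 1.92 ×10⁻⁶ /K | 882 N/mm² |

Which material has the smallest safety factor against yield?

beryllium

In consistent units (E in GPa, α in ×10⁻⁶/K, σ_y in MPa):
  low-carbon steel: E = 204.0, α = 12.2, σ_y = 287.0 → σ = 577 MPa, n = 0.498
  alumina ceramic: E = 380.6, α = 8.48, σ_y = 376.0 → σ = 746 MPa, n = 0.504
  beryllium: E = 299.3, α = 11.2, σ_y = 333.0 → σ = 774 MPa, n = 0.430
  CFRP laminate: E = 104.9, α = 1.92, σ_y = 882.0 → σ = 46.5 MPa, n = 19.0
Smallest n: beryllium with n = 0.430.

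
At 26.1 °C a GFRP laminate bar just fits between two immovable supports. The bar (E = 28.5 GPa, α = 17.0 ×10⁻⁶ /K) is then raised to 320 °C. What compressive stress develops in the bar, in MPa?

ΔT = 293.9 K. Constrained thermal stress σ = E·α·ΔT = 28.50×10³ MPa × 17.0×10⁻⁶ × 293.9 = 142 MPa (compressive).

142 MPa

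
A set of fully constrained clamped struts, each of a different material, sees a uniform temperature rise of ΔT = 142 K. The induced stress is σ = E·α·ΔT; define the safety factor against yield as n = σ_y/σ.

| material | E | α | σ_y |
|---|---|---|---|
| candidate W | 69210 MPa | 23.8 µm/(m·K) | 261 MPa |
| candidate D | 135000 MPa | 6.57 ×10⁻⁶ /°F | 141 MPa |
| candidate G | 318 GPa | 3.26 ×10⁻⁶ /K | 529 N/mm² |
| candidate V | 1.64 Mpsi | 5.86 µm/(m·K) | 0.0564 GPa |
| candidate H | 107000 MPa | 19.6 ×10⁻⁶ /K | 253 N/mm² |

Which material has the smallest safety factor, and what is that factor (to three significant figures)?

candidate D, n = 0.622

Converting E to GPa, α to ×10⁻⁶/K, σ_y to MPa, then σ and n for each:
  candidate W: E = 69.21, α = 23.8, σ_y = 261.0 → σ = 234 MPa, n = 1.12
  candidate D: E = 135.0, α = 11.8, σ_y = 141.0 → σ = 227 MPa, n = 0.622
  candidate G: E = 318.0, α = 3.26, σ_y = 529.0 → σ = 147 MPa, n = 3.59
  candidate V: E = 11.31, α = 5.86, σ_y = 56.40 → σ = 9.41 MPa, n = 5.99
  candidate H: E = 107.0, α = 19.6, σ_y = 253.0 → σ = 298 MPa, n = 0.850
Candidate D has the lowest safety factor, n = 0.622.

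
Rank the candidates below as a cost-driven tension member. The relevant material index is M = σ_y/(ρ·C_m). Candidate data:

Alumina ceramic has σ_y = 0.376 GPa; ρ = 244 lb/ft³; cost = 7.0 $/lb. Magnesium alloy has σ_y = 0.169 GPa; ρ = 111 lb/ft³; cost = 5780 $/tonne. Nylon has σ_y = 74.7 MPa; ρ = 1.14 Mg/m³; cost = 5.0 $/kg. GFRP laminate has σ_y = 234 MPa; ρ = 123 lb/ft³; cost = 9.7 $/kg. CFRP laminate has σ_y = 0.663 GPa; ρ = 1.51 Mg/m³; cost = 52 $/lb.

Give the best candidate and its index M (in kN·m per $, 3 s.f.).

magnesium alloy, M = 16.4 kN·m per $

Convert each candidate to consistent units, then evaluate M:
  alumina ceramic: σ_y = 376.0 MPa, ρ = 3909 kg/m³, cost = 15.43 $/kg
  magnesium alloy: σ_y = 169.0 MPa, ρ = 1778 kg/m³, cost = 5.780 $/kg
  nylon: σ_y = 74.70 MPa, ρ = 1140 kg/m³, cost = 5.000 $/kg
  GFRP laminate: σ_y = 234.0 MPa, ρ = 1970 kg/m³, cost = 9.700 $/kg
  CFRP laminate: σ_y = 663.0 MPa, ρ = 1510 kg/m³, cost = 114.6 $/kg
  magnesium alloy: M = 16.4 kN·m per $
  nylon: M = 13.1 kN·m per $
  GFRP laminate: M = 12.2 kN·m per $
  alumina ceramic: M = 6.23 kN·m per $
  CFRP laminate: M = 3.83 kN·m per $
Magnesium alloy has the largest M.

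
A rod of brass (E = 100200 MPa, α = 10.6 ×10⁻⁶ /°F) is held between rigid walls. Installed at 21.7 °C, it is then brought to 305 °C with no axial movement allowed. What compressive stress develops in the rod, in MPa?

542 MPa

E = 100200 MPa = 100.2 GPa.
α = 10.6×10⁻⁶/°F × 9/5 = 19.1×10⁻⁶/K.
ΔT = 283.3 K. Constrained thermal stress σ = E·α·ΔT = 100.2×10³ MPa × 19.1×10⁻⁶ × 283.3 = 542 MPa (compressive).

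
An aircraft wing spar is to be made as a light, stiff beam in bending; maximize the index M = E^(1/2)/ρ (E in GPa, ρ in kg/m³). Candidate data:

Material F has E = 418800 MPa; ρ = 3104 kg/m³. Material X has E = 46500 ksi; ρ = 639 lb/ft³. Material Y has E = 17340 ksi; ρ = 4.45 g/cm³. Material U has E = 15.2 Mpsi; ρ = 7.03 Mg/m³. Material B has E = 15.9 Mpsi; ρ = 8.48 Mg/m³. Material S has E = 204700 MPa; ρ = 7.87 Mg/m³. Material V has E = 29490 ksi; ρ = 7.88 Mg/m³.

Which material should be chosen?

Convert each candidate to consistent units, then evaluate M:
  material F: E = 418.8 GPa, ρ = 3104 kg/m³
  material X: E = 320.6 GPa, ρ = 10240 kg/m³
  material Y: E = 119.6 GPa, ρ = 4450 kg/m³
  material U: E = 104.8 GPa, ρ = 7030 kg/m³
  material B: E = 109.6 GPa, ρ = 8480 kg/m³
  material S: E = 204.7 GPa, ρ = 7870 kg/m³
  material V: E = 203.3 GPa, ρ = 7880 kg/m³
  material F: M = 6.59×10⁻³
  material Y: M = 2.46×10⁻³
  material S: M = 1.82×10⁻³
  material V: M = 1.81×10⁻³
  material X: M = 1.75×10⁻³
  material U: M = 1.46×10⁻³
  material B: M = 1.23×10⁻³
Material F has the largest M.

material F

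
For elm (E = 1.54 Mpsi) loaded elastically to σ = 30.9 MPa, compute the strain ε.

2.91×10⁻³

E = 1.54 Mpsi = 10.62 GPa = 10620 MPa.
ε = σ/E = 30.9 / 10620 = 2.91×10⁻³.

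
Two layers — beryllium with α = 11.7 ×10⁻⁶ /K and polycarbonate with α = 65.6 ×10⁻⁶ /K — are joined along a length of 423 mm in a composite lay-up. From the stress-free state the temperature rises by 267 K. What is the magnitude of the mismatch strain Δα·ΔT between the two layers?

Δα = |11.7 − 65.6|×10⁻⁶/K = 53.9×10⁻⁶/K.
Mismatch strain = Δα·ΔT = 53.9×10⁻⁶ × 267.0 = 0.0144.

0.0144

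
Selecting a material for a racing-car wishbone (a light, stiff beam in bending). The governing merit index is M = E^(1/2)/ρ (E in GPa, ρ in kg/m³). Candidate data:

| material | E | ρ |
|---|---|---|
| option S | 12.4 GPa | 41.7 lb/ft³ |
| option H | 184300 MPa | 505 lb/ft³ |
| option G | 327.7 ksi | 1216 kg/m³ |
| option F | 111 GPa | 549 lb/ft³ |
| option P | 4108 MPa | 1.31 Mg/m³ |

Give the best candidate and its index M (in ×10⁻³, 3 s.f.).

Putting every candidate on a common basis:
  option S: E = 12.40 GPa, ρ = 668.0 kg/m³
  option H: E = 184.3 GPa, ρ = 8089 kg/m³
  option G: E = 2.259 GPa, ρ = 1216 kg/m³
  option F: E = 111.0 GPa, ρ = 8794 kg/m³
  option P: E = 4.108 GPa, ρ = 1310 kg/m³
  option S: M = 5.27×10⁻³
  option H: M = 1.68×10⁻³
  option P: M = 1.55×10⁻³
  option G: M = 1.24×10⁻³
  option F: M = 1.20×10⁻³
Highest index: option S.

option S, M = 5.27×10⁻³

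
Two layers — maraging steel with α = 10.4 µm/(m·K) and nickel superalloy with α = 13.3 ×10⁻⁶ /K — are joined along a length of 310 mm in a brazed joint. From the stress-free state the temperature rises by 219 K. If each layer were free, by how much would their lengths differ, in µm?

197 µm

Δα = |10.4 − 13.3|×10⁻⁶/K = 2.90×10⁻⁶/K.
ΔL_mismatch = Δα·L·ΔT = 2.90×10⁻⁶ × 310.0 mm × 219.0 K = 197 µm.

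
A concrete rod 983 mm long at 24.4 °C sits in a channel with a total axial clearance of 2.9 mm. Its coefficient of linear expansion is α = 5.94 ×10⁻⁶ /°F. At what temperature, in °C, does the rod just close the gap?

300 °C

α = 5.94×10⁻⁶/°F × 9/5 = 10.7×10⁻⁶/K.
α·L₀·ΔT = 2.9 mm ⇒ ΔT = 2.9 / (10.7×10⁻⁶ × 983.0) = 275.9 K.
T = 24.4 + 275.9 = 300.3 °C.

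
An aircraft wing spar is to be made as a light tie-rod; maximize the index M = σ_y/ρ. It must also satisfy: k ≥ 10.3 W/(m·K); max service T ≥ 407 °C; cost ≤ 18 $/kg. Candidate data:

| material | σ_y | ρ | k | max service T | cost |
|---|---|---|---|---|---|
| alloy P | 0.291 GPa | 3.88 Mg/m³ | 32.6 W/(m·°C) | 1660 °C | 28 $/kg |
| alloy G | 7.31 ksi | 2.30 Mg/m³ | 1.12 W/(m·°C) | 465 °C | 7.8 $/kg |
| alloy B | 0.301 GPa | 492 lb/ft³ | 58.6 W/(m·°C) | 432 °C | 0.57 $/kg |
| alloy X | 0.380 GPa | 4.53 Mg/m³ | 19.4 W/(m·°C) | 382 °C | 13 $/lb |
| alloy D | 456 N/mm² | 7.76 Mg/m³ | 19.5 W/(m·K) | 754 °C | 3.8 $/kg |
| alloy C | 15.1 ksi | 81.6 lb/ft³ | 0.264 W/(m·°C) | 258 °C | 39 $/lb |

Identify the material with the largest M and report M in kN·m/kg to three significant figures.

Screen on constraints: k ≥ 10.3 W/(m·K); max service T ≥ 407 °C; cost ≤ 18 $/kg. Survivors: alloy B, alloy D.
Putting every candidate on a common basis:
  alloy B: σ_y = 301.0 MPa, ρ = 7881 kg/m³
  alloy D: σ_y = 456.0 MPa, ρ = 7760 kg/m³
  alloy D: M = 58.8 kN·m/kg
  alloy B: M = 38.2 kN·m/kg
The maximum is for alloy D.

alloy D, M = 58.8 kN·m/kg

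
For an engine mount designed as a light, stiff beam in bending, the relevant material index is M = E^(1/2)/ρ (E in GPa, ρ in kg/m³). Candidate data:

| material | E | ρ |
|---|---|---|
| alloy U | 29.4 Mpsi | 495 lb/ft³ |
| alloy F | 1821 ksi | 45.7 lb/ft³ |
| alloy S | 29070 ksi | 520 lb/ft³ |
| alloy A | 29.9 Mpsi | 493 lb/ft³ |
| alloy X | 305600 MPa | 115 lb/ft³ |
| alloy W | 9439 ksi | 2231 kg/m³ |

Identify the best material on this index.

alloy X

Putting every candidate on a common basis:
  alloy U: E = 202.7 GPa, ρ = 7929 kg/m³
  alloy F: E = 12.56 GPa, ρ = 732.0 kg/m³
  alloy S: E = 200.4 GPa, ρ = 8330 kg/m³
  alloy A: E = 206.2 GPa, ρ = 7897 kg/m³
  alloy X: E = 305.6 GPa, ρ = 1842 kg/m³
  alloy W: E = 65.08 GPa, ρ = 2231 kg/m³
  alloy X: M = 9.49×10⁻³
  alloy F: M = 4.84×10⁻³
  alloy W: M = 3.62×10⁻³
  alloy A: M = 1.82×10⁻³
  alloy U: M = 1.80×10⁻³
  alloy S: M = 1.70×10⁻³
The maximum is for alloy X.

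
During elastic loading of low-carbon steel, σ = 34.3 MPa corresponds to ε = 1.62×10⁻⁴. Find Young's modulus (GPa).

E = σ/ε = 34.3 MPa / 1.62×10⁻⁴ = 211700 MPa = 212 GPa.

212 GPa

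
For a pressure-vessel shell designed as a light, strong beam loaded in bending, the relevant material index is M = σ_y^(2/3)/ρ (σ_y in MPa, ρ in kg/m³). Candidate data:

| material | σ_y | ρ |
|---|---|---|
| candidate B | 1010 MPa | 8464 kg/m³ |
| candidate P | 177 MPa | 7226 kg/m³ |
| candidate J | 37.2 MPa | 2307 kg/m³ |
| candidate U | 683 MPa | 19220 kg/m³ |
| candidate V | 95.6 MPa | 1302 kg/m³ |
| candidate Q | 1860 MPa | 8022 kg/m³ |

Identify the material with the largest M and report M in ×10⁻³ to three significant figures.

candidate Q, M = 18.9×10⁻³

Evaluate M for each candidate:
  candidate Q: M = 18.9×10⁻³
  candidate V: M = 16.1×10⁻³
  candidate B: M = 11.9×10⁻³
  candidate J: M = 4.83×10⁻³
  candidate P: M = 4.36×10⁻³
  candidate U: M = 4.04×10⁻³
Candidate Q has the largest M.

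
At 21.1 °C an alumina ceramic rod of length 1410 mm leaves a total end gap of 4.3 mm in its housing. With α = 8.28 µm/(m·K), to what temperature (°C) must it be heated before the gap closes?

α·L₀·ΔT = 4.3 mm ⇒ ΔT = 4.3 / (8.28×10⁻⁶ × 1410.0) = 368.3 K.
T = 21.1 + 368.3 = 389.4 °C.

389 °C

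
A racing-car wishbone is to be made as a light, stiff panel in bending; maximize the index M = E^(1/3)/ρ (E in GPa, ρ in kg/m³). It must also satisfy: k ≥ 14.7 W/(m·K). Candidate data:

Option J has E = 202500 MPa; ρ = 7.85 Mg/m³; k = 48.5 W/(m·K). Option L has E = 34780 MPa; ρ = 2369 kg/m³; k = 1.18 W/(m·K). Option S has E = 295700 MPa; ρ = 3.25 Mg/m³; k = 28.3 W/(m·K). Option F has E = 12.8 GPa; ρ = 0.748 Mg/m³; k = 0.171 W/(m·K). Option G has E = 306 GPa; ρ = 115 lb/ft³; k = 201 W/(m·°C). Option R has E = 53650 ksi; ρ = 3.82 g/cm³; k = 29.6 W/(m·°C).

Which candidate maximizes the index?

option G

Screen on constraints: k ≥ 14.7 W/(m·K). Survivors: option J, option S, option G, option R.
In SI units:
  option J: E = 202.5 GPa, ρ = 7850 kg/m³
  option S: E = 295.7 GPa, ρ = 3250 kg/m³
  option G: E = 306.0 GPa, ρ = 1842 kg/m³
  option R: E = 369.9 GPa, ρ = 3820 kg/m³
  option G: M = 3.66×10⁻³
  option S: M = 2.05×10⁻³
  option R: M = 1.88×10⁻³
  option J: M = 0.748×10⁻³
Highest index: option G.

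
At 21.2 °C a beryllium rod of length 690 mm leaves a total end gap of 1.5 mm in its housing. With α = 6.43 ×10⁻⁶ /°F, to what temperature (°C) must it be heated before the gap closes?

209 °C

α = 6.43×10⁻⁶/°F × 9/5 = 11.6×10⁻⁶/K.
α·L₀·ΔT = 1.5 mm ⇒ ΔT = 1.5 / (11.6×10⁻⁶ × 690.0) = 187.8 K.
T = 21.2 + 187.8 = 209.0 °C.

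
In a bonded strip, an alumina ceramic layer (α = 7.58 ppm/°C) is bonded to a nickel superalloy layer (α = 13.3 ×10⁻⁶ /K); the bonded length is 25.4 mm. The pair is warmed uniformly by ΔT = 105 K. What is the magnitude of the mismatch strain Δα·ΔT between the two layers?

6.01×10⁻⁴

Δα = |7.58 − 13.3|×10⁻⁶/K = 5.72×10⁻⁶/K.
Mismatch strain = Δα·ΔT = 5.72×10⁻⁶ × 105.0 = 6.01×10⁻⁴.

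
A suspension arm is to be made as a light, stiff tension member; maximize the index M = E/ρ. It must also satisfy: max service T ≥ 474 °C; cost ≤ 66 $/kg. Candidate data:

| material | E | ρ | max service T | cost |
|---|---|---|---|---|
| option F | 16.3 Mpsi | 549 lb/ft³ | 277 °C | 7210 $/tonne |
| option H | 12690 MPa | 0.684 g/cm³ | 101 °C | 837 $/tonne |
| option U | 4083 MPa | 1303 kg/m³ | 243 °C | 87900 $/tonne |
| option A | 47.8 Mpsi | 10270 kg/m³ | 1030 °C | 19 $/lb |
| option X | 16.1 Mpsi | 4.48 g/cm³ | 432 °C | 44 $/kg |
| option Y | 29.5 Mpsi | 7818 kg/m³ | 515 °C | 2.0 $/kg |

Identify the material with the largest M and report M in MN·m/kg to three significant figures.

Screen on constraints: max service T ≥ 474 °C; cost ≤ 66 $/kg. Survivors: option A, option Y.
Convert each candidate to consistent units, then evaluate M:
  option A: E = 329.6 GPa, ρ = 10270 kg/m³
  option Y: E = 203.4 GPa, ρ = 7818 kg/m³
  option A: M = 32.1 MN·m/kg
  option Y: M = 26.0 MN·m/kg
Option A ranks first.

option A, M = 32.1 MN·m/kg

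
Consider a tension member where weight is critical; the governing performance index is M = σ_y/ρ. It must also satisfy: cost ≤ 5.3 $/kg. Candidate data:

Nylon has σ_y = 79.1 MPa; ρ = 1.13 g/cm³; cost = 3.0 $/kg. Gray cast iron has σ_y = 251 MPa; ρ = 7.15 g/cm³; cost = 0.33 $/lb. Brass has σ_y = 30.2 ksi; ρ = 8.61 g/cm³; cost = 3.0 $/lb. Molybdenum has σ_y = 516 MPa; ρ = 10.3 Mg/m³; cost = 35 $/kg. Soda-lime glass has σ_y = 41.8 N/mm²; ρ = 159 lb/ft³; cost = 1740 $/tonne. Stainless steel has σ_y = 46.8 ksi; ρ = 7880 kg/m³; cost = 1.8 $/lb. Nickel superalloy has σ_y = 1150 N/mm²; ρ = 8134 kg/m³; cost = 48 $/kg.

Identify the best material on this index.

nylon

Screen on constraints: cost ≤ 5.3 $/kg. Survivors: nylon, gray cast iron, soda-lime glass, stainless steel.
Putting every candidate on a common basis:
  nylon: σ_y = 79.10 MPa, ρ = 1130 kg/m³
  gray cast iron: σ_y = 251.0 MPa, ρ = 7150 kg/m³
  soda-lime glass: σ_y = 41.80 MPa, ρ = 2547 kg/m³
  stainless steel: σ_y = 322.7 MPa, ρ = 7880 kg/m³
  nylon: M = 70.0 kN·m/kg
  stainless steel: M = 40.9 kN·m/kg
  gray cast iron: M = 35.1 kN·m/kg
  soda-lime glass: M = 16.4 kN·m/kg
The maximum is for nylon.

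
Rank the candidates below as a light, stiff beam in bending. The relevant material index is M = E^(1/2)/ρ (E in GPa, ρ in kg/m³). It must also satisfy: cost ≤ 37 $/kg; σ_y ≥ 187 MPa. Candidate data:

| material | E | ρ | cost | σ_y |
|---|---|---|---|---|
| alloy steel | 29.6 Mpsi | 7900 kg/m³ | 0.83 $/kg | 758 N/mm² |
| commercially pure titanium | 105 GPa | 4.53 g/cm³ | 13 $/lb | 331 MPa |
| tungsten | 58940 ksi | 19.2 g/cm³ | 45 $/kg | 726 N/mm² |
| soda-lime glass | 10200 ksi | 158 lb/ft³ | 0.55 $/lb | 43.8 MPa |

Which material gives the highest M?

commercially pure titanium

Screen on constraints: cost ≤ 37 $/kg; σ_y ≥ 187 MPa. Survivors: alloy steel, commercially pure titanium.
Convert each candidate to consistent units, then evaluate M:
  alloy steel: E = 204.1 GPa, ρ = 7900 kg/m³
  commercially pure titanium: E = 105.0 GPa, ρ = 4530 kg/m³
  commercially pure titanium: M = 2.26×10⁻³
  alloy steel: M = 1.81×10⁻³
Commercially pure titanium ranks first.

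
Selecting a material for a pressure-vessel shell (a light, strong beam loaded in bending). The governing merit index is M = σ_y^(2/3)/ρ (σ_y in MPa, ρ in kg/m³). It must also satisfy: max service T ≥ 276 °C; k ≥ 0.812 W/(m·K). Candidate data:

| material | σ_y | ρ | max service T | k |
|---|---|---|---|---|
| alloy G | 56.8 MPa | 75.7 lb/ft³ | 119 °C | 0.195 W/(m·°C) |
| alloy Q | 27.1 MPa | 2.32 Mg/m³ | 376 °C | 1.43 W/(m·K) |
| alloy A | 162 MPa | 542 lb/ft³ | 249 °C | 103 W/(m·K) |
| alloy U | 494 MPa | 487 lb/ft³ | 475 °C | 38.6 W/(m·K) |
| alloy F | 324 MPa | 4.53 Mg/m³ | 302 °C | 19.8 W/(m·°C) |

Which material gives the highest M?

Screen on constraints: max service T ≥ 276 °C; k ≥ 0.812 W/(m·K). Survivors: alloy Q, alloy U, alloy F.
Convert each candidate to consistent units, then evaluate M:
  alloy Q: σ_y = 27.10 MPa, ρ = 2320 kg/m³
  alloy U: σ_y = 494.0 MPa, ρ = 7801 kg/m³
  alloy F: σ_y = 324.0 MPa, ρ = 4530 kg/m³
  alloy F: M = 10.4×10⁻³
  alloy U: M = 8.01×10⁻³
  alloy Q: M = 3.89×10⁻³
The maximum is for alloy F.

alloy F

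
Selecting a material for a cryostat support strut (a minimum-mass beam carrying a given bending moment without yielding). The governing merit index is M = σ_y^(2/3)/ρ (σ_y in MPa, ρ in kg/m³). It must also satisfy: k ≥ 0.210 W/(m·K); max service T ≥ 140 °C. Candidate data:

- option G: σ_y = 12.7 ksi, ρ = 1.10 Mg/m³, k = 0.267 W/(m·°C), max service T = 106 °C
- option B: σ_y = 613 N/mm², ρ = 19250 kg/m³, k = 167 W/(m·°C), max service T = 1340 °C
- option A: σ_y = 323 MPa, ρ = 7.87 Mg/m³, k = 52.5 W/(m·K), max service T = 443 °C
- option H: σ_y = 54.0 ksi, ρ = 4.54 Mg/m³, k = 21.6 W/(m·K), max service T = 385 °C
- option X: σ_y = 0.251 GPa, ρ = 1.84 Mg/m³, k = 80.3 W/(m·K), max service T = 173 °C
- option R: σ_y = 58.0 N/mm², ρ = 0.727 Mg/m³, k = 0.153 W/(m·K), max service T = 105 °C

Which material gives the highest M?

Screen on constraints: k ≥ 0.210 W/(m·K); max service T ≥ 140 °C. Survivors: option B, option A, option H, option X.
After converting to SI:
  option B: σ_y = 613.0 MPa, ρ = 19250 kg/m³
  option A: σ_y = 323.0 MPa, ρ = 7870 kg/m³
  option H: σ_y = 372.3 MPa, ρ = 4540 kg/m³
  option X: σ_y = 251.0 MPa, ρ = 1840 kg/m³
  option X: M = 21.6×10⁻³
  option H: M = 11.4×10⁻³
  option A: M = 5.98×10⁻³
  option B: M = 3.75×10⁻³
Highest index: option X.

option X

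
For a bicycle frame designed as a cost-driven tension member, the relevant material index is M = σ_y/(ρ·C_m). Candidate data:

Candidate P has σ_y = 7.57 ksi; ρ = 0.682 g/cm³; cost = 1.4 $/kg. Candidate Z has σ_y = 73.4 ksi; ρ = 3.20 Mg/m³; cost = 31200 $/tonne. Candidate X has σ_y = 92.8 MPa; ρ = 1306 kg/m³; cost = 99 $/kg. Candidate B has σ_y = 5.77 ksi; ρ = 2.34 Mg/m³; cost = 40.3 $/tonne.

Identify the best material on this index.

candidate B

Normalizing units and computing the index:
  candidate P: σ_y = 52.19 MPa, ρ = 682.0 kg/m³, cost = 1.400 $/kg
  candidate Z: σ_y = 506.1 MPa, ρ = 3200 kg/m³, cost = 31.20 $/kg
  candidate X: σ_y = 92.80 MPa, ρ = 1306 kg/m³, cost = 99.00 $/kg
  candidate B: σ_y = 39.78 MPa, ρ = 2340 kg/m³, cost = 0.04030 $/kg
  candidate B: M = 422 kN·m per $
  candidate P: M = 54.7 kN·m per $
  candidate Z: M = 5.07 kN·m per $
  candidate X: M = 0.718 kN·m per $
Highest index: candidate B.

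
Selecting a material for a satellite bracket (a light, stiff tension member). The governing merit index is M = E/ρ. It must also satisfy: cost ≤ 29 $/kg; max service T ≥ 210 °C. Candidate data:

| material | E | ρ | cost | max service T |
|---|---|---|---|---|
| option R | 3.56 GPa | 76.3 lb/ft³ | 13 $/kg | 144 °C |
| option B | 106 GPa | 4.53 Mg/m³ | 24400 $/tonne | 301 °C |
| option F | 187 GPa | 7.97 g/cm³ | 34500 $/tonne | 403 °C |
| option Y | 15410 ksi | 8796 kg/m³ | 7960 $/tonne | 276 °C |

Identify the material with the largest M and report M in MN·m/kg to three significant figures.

option B, M = 23.4 MN·m/kg

Screen on constraints: cost ≤ 29 $/kg; max service T ≥ 210 °C. Survivors: option B, option Y.
In SI units:
  option B: E = 106.0 GPa, ρ = 4530 kg/m³
  option Y: E = 106.2 GPa, ρ = 8796 kg/m³
  option B: M = 23.4 MN·m/kg
  option Y: M = 12.1 MN·m/kg
Option B has the largest M.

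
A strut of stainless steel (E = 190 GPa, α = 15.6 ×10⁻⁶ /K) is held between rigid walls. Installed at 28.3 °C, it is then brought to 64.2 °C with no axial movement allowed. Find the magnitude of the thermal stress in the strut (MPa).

106 MPa

ΔT = 35.90 K. Constrained thermal stress σ = E·α·ΔT = 190.0×10³ MPa × 15.6×10⁻⁶ × 35.90 = 106 MPa (compressive).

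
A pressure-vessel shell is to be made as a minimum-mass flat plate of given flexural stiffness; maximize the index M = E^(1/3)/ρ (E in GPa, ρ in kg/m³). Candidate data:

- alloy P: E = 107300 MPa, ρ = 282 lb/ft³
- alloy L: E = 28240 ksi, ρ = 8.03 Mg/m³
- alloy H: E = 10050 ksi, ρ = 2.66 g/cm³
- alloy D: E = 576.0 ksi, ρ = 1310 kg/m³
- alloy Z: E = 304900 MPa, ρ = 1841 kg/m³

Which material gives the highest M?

alloy Z

In SI units:
  alloy P: E = 107.3 GPa, ρ = 4517 kg/m³
  alloy L: E = 194.7 GPa, ρ = 8030 kg/m³
  alloy H: E = 69.29 GPa, ρ = 2660 kg/m³
  alloy D: E = 3.971 GPa, ρ = 1310 kg/m³
  alloy Z: E = 304.9 GPa, ρ = 1841 kg/m³
  alloy Z: M = 3.66×10⁻³
  alloy H: M = 1.54×10⁻³
  alloy D: M = 1.21×10⁻³
  alloy P: M = 1.05×10⁻³
  alloy L: M = 0.722×10⁻³
Highest index: alloy Z.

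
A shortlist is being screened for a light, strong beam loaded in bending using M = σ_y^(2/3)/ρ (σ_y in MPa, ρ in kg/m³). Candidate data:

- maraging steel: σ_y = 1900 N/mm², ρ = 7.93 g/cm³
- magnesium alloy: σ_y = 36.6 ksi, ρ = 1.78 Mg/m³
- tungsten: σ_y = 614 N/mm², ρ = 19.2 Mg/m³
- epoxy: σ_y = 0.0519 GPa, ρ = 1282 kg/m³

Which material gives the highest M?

Convert each candidate to consistent units, then evaluate M:
  maraging steel: σ_y = 1900 MPa, ρ = 7930 kg/m³
  magnesium alloy: σ_y = 252.3 MPa, ρ = 1780 kg/m³
  tungsten: σ_y = 614.0 MPa, ρ = 19200 kg/m³
  epoxy: σ_y = 51.90 MPa, ρ = 1282 kg/m³
  magnesium alloy: M = 22.4×10⁻³
  maraging steel: M = 19.3×10⁻³
  epoxy: M = 10.9×10⁻³
  tungsten: M = 3.76×10⁻³
Magnesium alloy has the largest M.

magnesium alloy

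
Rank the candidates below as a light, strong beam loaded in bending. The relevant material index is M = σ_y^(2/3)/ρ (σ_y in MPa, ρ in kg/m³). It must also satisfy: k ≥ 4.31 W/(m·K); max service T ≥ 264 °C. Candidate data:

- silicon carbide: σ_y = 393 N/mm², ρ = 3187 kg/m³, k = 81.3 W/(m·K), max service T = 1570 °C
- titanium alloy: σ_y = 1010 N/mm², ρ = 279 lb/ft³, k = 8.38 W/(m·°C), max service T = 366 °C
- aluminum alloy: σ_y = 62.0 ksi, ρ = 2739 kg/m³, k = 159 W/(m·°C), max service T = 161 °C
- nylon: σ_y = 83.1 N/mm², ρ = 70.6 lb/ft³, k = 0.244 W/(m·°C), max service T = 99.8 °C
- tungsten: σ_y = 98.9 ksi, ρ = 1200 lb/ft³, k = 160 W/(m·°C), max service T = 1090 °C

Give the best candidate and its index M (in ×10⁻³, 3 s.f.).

Screen on constraints: k ≥ 4.31 W/(m·K); max service T ≥ 264 °C. Survivors: silicon carbide, titanium alloy, tungsten.
Normalizing units and computing the index:
  silicon carbide: σ_y = 393.0 MPa, ρ = 3187 kg/m³
  titanium alloy: σ_y = 1010 MPa, ρ = 4469 kg/m³
  tungsten: σ_y = 681.9 MPa, ρ = 19220 kg/m³
  titanium alloy: M = 22.5×10⁻³
  silicon carbide: M = 16.8×10⁻³
  tungsten: M = 4.03×10⁻³
Titanium alloy has the largest M.

titanium alloy, M = 22.5×10⁻³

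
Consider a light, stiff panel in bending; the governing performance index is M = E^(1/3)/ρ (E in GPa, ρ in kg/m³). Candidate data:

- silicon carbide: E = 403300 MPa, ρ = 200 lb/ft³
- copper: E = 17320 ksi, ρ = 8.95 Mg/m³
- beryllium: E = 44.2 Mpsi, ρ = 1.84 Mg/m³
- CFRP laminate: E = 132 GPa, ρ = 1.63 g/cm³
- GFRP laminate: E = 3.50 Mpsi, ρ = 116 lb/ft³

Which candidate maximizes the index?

beryllium

Putting every candidate on a common basis:
  silicon carbide: E = 403.3 GPa, ρ = 3204 kg/m³
  copper: E = 119.4 GPa, ρ = 8950 kg/m³
  beryllium: E = 304.7 GPa, ρ = 1840 kg/m³
  CFRP laminate: E = 132.0 GPa, ρ = 1630 kg/m³
  GFRP laminate: E = 24.13 GPa, ρ = 1858 kg/m³
  beryllium: M = 3.66×10⁻³
  CFRP laminate: M = 3.12×10⁻³
  silicon carbide: M = 2.31×10⁻³
  GFRP laminate: M = 1.56×10⁻³
  copper: M = 0.550×10⁻³
The maximum is for beryllium.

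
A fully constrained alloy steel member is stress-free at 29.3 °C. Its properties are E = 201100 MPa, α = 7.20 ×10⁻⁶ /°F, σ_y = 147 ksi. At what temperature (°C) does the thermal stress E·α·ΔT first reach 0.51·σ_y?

228 °C

E = 201100 MPa = 201.1 GPa.
α = 7.20×10⁻⁶/°F × 9/5 = 13.0×10⁻⁶/K.
σ_y = 147 ksi = 1014 MPa.
E·α·ΔT = 516.9 MPa ⇒ ΔT = 516.9 / (201.1×10³ × 13.0×10⁻⁶) = 198.3 K.
T = 29.3 + 198.3 = 227.6 °C.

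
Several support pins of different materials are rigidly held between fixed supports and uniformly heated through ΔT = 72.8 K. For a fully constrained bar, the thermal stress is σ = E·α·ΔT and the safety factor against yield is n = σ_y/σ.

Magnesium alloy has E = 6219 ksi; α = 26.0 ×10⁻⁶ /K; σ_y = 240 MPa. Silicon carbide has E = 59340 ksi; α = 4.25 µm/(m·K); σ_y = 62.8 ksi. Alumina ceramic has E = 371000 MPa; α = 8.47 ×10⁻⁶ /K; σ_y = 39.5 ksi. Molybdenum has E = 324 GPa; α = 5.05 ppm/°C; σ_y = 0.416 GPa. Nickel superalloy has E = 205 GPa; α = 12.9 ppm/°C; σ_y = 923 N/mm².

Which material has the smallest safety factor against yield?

Per material, after unit conversion:
  magnesium alloy: E = 42.88, α = 26.0, σ_y = 240.0 → σ = 81.2 MPa, n = 2.96
  silicon carbide: E = 409.1, α = 4.25, σ_y = 433.0 → σ = 127 MPa, n = 3.42
  alumina ceramic: E = 371.0, α = 8.47, σ_y = 272.3 → σ = 229 MPa, n = 1.19
  molybdenum: E = 324.0, α = 5.05, σ_y = 416.0 → σ = 119 MPa, n = 3.49
  nickel superalloy: E = 205.0, α = 12.9, σ_y = 923.0 → σ = 193 MPa, n = 4.79
Alumina ceramic has the lowest safety factor, n = 1.19.

alumina ceramic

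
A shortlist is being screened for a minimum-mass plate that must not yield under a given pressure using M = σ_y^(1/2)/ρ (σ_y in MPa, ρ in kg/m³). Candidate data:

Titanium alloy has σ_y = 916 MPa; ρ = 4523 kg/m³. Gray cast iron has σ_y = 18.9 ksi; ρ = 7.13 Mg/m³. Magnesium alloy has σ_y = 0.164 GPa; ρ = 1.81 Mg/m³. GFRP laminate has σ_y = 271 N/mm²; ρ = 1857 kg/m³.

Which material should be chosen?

Convert each candidate to consistent units, then evaluate M:
  titanium alloy: σ_y = 916.0 MPa, ρ = 4523 kg/m³
  gray cast iron: σ_y = 130.3 MPa, ρ = 7130 kg/m³
  magnesium alloy: σ_y = 164.0 MPa, ρ = 1810 kg/m³
  GFRP laminate: σ_y = 271.0 MPa, ρ = 1857 kg/m³
  GFRP laminate: M = 8.86×10⁻³
  magnesium alloy: M = 7.08×10⁻³
  titanium alloy: M = 6.69×10⁻³
  gray cast iron: M = 1.60×10⁻³
The maximum is for GFRP laminate.

GFRP laminate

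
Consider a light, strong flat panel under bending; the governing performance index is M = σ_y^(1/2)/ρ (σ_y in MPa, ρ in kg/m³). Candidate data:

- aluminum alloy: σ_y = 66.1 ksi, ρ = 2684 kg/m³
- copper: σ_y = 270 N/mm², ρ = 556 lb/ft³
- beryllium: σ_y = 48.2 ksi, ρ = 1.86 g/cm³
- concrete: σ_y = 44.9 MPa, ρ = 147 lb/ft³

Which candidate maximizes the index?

beryllium

Normalizing units and computing the index:
  aluminum alloy: σ_y = 455.7 MPa, ρ = 2684 kg/m³
  copper: σ_y = 270.0 MPa, ρ = 8906 kg/m³
  beryllium: σ_y = 332.3 MPa, ρ = 1860 kg/m³
  concrete: σ_y = 44.90 MPa, ρ = 2355 kg/m³
  beryllium: M = 9.80×10⁻³
  aluminum alloy: M = 7.95×10⁻³
  concrete: M = 2.85×10⁻³
  copper: M = 1.84×10⁻³
Beryllium has the largest M.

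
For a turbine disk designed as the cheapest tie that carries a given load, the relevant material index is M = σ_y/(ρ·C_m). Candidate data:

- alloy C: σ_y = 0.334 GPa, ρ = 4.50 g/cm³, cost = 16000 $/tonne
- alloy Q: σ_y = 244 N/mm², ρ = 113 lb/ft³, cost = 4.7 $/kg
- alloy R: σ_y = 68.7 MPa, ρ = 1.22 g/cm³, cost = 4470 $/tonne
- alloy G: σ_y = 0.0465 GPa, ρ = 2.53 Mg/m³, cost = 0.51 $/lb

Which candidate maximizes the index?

Convert each candidate to consistent units, then evaluate M:
  alloy C: σ_y = 334.0 MPa, ρ = 4500 kg/m³, cost = 16.00 $/kg
  alloy Q: σ_y = 244.0 MPa, ρ = 1810 kg/m³, cost = 4.700 $/kg
  alloy R: σ_y = 68.70 MPa, ρ = 1220 kg/m³, cost = 4.470 $/kg
  alloy G: σ_y = 46.50 MPa, ρ = 2530 kg/m³, cost = 1.124 $/kg
  alloy Q: M = 28.7 kN·m per $
  alloy G: M = 16.3 kN·m per $
  alloy R: M = 12.6 kN·m per $
  alloy C: M = 4.64 kN·m per $
Alloy Q has the largest M.

alloy Q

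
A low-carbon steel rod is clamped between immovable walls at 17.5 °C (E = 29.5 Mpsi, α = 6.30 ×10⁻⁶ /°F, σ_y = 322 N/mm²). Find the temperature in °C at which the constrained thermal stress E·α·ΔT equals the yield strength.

E = 29.5 Mpsi = 203.4 GPa.
α = 6.30×10⁻⁶/°F × 9/5 = 11.3×10⁻⁶/K.
σ_y = 322 N/mm² = 322.0 MPa.
E·α·ΔT = 322.0 MPa ⇒ ΔT = 322.0 / (203.4×10³ × 11.3×10⁻⁶) = 139.6 K.
T = 17.5 + 139.6 = 157.1 °C.

157 °C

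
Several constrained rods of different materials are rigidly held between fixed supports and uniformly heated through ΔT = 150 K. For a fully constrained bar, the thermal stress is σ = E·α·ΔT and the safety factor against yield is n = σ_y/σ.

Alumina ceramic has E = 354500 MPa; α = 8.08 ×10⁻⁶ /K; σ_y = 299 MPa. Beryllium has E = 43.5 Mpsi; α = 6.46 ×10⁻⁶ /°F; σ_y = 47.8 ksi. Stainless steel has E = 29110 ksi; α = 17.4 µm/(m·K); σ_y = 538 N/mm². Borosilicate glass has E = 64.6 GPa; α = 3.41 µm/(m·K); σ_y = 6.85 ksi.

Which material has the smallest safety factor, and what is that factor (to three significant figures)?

beryllium, n = 0.630

Converting E to GPa, α to ×10⁻⁶/K, σ_y to MPa, then σ and n for each:
  alumina ceramic: E = 354.5, α = 8.08, σ_y = 299.0 → σ = 430 MPa, n = 0.696
  beryllium: E = 299.9, α = 11.6, σ_y = 329.6 → σ = 523 MPa, n = 0.630
  stainless steel: E = 200.7, α = 17.4, σ_y = 538.0 → σ = 524 MPa, n = 1.03
  borosilicate glass: E = 64.60, α = 3.41, σ_y = 47.23 → σ = 33.0 MPa, n = 1.43
Smallest n: beryllium with n = 0.630.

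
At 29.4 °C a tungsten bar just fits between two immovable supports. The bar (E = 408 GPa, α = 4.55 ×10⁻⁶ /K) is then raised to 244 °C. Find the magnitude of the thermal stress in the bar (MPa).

ΔT = 214.6 K. Constrained thermal stress σ = E·α·ΔT = 408.0×10³ MPa × 4.55×10⁻⁶ × 214.6 = 398 MPa (compressive).

398 MPa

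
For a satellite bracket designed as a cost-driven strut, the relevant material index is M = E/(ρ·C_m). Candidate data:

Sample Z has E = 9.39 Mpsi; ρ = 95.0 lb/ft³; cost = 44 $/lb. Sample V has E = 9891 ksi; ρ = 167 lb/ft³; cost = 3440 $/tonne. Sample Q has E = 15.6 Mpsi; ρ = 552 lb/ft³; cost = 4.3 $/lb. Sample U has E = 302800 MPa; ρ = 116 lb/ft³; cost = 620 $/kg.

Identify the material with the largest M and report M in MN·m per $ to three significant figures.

In SI units:
  sample Z: E = 64.74 GPa, ρ = 1522 kg/m³, cost = 97.00 $/kg
  sample V: E = 68.20 GPa, ρ = 2675 kg/m³, cost = 3.440 $/kg
  sample Q: E = 107.6 GPa, ρ = 8842 kg/m³, cost = 9.480 $/kg
  sample U: E = 302.8 GPa, ρ = 1858 kg/m³, cost = 620.0 $/kg
  sample V: M = 7.41 MN·m per $
  sample Q: M = 1.28 MN·m per $
  sample Z: M = 0.439 MN·m per $
  sample U: M = 0.263 MN·m per $
The maximum is for sample V.

sample V, M = 7.41 MN·m per $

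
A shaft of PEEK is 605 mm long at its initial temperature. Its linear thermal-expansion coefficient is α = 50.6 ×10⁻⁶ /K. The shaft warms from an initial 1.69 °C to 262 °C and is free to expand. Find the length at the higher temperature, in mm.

612.97 mm

ΔT = 262 − 1.69 = 260.3 K.
ΔL = α·L₀·ΔT = 50.6×10⁻⁶ × 605 mm × 260.3 K = 7.97 mm.
L = L₀ + ΔL = 605 + 7.97 = 612.97 mm.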